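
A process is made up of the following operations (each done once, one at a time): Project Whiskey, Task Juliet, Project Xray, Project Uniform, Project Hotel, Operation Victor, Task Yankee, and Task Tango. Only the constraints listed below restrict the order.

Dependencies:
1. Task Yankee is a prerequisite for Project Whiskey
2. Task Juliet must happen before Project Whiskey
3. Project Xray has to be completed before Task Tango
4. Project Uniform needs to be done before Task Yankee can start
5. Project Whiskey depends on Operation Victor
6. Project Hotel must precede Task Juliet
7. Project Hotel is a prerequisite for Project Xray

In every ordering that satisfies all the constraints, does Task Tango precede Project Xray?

There is a chain Project Xray → Task Tango, which puts Project Xray before Task Tango.
So Task Tango does not have to come before Project Xray — it cannot.

No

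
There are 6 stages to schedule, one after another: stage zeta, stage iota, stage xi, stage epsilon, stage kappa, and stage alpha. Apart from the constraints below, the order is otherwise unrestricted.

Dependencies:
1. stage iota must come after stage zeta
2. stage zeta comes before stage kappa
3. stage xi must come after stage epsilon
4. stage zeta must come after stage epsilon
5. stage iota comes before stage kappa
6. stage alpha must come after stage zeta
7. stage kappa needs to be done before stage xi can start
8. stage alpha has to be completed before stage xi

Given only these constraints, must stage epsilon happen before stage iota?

Tracing the constraints gives a chain: stage epsilon → stage zeta → stage iota.
So stage epsilon must precede stage iota in any valid ordering.

Yes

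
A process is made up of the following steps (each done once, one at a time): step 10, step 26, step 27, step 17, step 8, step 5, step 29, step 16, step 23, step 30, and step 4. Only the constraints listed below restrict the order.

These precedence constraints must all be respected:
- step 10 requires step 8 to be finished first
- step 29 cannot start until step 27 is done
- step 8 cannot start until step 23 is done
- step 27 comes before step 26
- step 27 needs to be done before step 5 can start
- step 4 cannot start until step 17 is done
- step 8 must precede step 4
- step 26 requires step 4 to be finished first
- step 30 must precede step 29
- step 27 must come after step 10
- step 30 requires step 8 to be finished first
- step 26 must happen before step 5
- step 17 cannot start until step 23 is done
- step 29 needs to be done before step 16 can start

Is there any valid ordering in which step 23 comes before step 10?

Step 23 is actually forced before step 10 by the constraints, so certainly some valid ordering has step 23 first.

Yes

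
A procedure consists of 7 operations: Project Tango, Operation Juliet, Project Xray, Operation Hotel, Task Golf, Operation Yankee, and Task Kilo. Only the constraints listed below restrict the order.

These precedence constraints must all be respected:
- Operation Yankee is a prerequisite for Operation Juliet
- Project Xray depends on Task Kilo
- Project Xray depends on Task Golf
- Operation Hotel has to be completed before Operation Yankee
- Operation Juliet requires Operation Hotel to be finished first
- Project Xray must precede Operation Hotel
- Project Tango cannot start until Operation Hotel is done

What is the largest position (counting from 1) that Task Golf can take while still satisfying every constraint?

Every operation that must follow Task Golf has to come after it. Tracing all chains starting from Task Golf, those operations are: Project Tango, Operation Juliet, Project Xray, Operation Hotel, Operation Yankee — 5 in total.
So at least 5 operations follow Task Golf, putting Task Golf no later than position 2. That position is achievable by scheduling everything else first.

2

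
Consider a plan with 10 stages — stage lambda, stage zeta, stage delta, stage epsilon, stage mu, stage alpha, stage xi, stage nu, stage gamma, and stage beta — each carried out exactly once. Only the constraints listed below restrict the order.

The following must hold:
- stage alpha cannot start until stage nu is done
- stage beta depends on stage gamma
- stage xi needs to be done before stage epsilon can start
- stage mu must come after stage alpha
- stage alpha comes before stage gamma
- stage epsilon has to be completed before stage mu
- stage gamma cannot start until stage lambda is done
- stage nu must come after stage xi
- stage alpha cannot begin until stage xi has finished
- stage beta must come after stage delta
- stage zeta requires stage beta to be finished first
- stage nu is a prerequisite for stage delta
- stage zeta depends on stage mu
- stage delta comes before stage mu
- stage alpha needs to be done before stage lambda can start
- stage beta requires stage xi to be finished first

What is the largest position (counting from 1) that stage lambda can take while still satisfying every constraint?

The stages that are forced after stage lambda, directly or by a chain of constraints, are stage zeta, stage gamma, stage beta. That's 3 stages.
With 3 mandatory successors out of 10 stages total, the latest slot for stage lambda is 10−3 = 7, and it's reachable by doing all non-successors before stage lambda.

7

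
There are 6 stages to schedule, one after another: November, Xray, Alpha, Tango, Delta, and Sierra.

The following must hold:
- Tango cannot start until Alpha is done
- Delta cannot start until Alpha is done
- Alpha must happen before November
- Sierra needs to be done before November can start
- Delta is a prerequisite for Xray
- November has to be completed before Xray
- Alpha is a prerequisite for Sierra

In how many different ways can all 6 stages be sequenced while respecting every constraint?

Only Alpha has no prerequisites, so it must go first.
Enumerating by repeatedly choosing an available stage (one whose prerequisites are all placed) gives 15 distinct complete orderings.

15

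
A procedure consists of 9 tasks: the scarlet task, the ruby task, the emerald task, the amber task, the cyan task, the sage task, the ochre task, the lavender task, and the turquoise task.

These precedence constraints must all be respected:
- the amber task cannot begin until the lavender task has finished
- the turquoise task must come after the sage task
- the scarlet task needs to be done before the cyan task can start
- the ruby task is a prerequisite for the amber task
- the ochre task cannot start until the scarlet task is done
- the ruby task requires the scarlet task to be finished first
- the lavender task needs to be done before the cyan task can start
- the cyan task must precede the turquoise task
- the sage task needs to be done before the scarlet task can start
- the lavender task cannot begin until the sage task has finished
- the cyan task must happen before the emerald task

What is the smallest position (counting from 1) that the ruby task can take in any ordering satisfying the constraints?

Every task that must precede the ruby task has to come before it. Tracing all chains that end at the ruby task, those tasks are: the scarlet task, the sage task — 2 in total.
So at minimum 2 tasks come before the ruby task, putting the ruby task no earlier than position 3. That position is achievable by scheduling exactly those predecessors first.

3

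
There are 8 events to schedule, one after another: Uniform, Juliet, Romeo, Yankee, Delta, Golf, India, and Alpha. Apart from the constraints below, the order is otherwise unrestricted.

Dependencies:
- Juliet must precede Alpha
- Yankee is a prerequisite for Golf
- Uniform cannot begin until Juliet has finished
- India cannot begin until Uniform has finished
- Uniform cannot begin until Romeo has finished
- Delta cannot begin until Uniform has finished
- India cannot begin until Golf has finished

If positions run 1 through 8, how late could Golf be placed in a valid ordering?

The only event forced after Golf (directly or by a chain) is India.
So at least 1 event follows Golf, putting Golf no later than position 7. That position is achievable by scheduling everything else first.

7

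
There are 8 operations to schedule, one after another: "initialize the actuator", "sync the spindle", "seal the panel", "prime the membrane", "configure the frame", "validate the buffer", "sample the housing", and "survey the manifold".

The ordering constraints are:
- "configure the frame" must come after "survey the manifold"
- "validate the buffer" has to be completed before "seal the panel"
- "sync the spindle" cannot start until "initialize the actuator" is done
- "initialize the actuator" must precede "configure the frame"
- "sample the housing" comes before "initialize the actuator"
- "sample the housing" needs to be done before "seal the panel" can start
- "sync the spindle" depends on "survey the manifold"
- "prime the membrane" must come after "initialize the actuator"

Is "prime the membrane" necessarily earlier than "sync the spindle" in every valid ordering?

"prime the membrane" and "sync the spindle" are not related by any chain of constraints.
So "prime the membrane" can come before "sync the spindle" or after — it is not forced.

No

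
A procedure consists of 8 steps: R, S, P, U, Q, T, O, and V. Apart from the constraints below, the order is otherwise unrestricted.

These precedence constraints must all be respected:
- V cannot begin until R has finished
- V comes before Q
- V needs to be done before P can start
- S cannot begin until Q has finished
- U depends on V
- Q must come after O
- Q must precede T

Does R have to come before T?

Yes

There is a constraint chain R → V → Q → T.
So R must precede T in any valid ordering.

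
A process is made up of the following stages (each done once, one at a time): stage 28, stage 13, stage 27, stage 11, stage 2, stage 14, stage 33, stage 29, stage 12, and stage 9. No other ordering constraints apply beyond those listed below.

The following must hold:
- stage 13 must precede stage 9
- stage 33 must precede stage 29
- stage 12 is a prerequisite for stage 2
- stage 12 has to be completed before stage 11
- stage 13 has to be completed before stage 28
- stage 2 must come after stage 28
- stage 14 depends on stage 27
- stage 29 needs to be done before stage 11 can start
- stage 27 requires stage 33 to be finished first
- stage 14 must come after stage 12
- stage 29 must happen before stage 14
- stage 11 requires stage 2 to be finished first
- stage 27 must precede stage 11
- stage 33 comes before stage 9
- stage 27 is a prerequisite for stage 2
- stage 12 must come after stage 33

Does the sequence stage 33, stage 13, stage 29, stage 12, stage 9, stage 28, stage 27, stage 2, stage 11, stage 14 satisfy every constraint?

Going through the constraints one by one, each required predecessor appears earlier in the sequence than its dependent — e.g. stage 29 (position 3) is before stage 14 (position 10), as required.

Yes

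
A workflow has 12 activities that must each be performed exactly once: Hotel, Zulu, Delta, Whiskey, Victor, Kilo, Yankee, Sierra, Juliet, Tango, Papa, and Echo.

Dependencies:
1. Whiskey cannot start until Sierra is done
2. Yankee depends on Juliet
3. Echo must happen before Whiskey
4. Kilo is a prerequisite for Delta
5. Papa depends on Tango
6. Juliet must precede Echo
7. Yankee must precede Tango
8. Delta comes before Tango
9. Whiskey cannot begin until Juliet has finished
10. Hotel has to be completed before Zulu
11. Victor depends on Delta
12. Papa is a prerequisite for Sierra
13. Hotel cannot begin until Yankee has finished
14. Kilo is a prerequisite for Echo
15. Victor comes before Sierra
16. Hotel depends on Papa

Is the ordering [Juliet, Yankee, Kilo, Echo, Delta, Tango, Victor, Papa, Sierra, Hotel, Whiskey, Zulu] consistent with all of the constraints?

Every stated constraint is respected: Juliet sits at position 1, ahead of Whiskey at position 11, and each of the other listed pairs likewise has the predecessor earlier in the sequence.

Yes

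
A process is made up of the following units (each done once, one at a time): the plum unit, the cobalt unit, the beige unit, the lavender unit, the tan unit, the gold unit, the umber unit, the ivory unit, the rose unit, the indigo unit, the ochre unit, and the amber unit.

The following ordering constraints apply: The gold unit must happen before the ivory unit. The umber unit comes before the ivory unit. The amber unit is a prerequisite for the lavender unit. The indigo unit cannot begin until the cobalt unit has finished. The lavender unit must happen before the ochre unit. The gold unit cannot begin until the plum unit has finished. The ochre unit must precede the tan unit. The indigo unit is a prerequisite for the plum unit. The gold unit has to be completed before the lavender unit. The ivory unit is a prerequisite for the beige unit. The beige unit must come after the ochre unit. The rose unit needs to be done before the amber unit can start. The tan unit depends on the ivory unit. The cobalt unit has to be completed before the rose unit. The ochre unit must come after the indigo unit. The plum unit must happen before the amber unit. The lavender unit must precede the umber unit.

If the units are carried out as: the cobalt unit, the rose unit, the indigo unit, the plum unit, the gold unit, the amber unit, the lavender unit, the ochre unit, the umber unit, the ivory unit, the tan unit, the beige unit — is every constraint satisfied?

Going through the constraints one by one, each required predecessor appears earlier in the sequence than its dependent — e.g. the indigo unit (position 3) is before the ochre unit (position 8), as required.

Yes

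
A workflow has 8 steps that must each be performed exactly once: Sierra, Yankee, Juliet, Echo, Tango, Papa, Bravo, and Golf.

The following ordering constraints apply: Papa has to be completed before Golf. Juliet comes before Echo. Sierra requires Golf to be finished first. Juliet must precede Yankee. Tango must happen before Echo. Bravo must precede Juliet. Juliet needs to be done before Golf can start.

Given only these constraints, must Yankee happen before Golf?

Yankee and Golf are not related by any chain of constraints.
A valid ordering placing Golf before Yankee exists, so the answer is no.

No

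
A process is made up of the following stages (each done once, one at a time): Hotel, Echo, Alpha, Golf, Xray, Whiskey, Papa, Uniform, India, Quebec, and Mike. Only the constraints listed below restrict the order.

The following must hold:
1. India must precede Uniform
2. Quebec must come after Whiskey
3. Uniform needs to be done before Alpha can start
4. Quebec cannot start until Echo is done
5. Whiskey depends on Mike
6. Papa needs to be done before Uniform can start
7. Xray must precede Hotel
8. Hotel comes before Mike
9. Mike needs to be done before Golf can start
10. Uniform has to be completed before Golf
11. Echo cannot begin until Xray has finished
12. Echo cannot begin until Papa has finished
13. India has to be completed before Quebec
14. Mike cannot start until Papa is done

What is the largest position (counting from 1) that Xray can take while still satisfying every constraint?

The stages that are forced after Xray, directly or by a chain of constraints, are Hotel, Echo, Golf, Whiskey, Quebec, Mike. That's 6 stages.
With 6 mandatory successors out of 11 stages total, the latest slot for Xray is 11−6 = 5, and it's reachable by doing all non-successors before Xray.

5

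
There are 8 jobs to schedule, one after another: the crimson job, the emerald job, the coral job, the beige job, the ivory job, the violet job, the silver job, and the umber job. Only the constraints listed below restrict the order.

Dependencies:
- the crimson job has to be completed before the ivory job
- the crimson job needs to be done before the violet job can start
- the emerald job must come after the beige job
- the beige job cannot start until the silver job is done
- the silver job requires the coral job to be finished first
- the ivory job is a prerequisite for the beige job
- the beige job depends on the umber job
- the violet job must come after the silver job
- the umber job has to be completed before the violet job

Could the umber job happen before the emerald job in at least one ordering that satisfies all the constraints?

The constraints force the umber job before the emerald job, so yes — every valid ordering has the umber job earlier.

Yes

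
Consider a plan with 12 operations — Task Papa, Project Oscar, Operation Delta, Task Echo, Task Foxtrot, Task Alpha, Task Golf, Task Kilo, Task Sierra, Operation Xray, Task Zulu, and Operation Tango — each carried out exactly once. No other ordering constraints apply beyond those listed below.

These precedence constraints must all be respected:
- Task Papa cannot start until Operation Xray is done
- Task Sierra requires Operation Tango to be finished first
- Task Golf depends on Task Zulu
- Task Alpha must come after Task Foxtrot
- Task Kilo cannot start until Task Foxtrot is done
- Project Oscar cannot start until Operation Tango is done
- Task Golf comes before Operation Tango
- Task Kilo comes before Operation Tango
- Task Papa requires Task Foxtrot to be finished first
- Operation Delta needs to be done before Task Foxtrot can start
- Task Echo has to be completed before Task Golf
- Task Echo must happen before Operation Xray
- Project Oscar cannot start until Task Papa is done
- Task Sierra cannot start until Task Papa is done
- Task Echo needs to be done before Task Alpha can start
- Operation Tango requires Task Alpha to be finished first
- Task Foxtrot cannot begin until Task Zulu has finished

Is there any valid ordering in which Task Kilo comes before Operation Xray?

Yes

The constraints leave Task Kilo and Operation Xray unordered relative to each other; nothing requires Operation Xray earlier.
So a valid ordering placing Task Kilo earlier than Operation Xray exists.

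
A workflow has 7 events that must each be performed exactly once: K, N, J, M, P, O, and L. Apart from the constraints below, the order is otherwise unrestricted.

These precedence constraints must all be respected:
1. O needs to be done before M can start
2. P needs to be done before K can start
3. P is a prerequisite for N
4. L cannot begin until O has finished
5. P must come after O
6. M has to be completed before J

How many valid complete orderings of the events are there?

Only O has no prerequisites, so it must go first.
Counting all ways to extend the partial order to a total order gives 120.

120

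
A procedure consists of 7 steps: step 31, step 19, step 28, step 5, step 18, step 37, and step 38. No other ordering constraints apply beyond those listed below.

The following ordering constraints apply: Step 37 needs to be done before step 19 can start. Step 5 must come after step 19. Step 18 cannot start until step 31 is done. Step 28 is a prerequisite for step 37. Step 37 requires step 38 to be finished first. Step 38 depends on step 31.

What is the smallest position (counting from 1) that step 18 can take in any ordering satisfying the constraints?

2

The only step forced before step 18 (directly or transitively) is step 31.
So at minimum 1 step comes before step 18, putting step 18 no earlier than position 2. That position is achievable by scheduling exactly that predecessor first.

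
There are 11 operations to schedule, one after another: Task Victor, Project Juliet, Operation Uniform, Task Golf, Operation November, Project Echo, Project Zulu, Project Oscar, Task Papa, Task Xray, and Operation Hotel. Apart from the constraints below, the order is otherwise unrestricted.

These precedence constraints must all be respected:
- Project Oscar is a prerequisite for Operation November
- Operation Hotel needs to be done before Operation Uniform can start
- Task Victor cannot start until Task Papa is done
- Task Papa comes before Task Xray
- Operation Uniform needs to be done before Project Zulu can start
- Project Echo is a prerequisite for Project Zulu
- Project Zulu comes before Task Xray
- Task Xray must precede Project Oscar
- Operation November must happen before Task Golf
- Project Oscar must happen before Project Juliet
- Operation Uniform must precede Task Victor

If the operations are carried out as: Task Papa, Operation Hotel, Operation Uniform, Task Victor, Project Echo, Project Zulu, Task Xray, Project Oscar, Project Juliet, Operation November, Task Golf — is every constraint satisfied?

Yes

Every stated constraint is respected: Task Papa sits at position 1, ahead of Task Xray at position 7, and each of the other listed pairs likewise has the predecessor earlier in the sequence.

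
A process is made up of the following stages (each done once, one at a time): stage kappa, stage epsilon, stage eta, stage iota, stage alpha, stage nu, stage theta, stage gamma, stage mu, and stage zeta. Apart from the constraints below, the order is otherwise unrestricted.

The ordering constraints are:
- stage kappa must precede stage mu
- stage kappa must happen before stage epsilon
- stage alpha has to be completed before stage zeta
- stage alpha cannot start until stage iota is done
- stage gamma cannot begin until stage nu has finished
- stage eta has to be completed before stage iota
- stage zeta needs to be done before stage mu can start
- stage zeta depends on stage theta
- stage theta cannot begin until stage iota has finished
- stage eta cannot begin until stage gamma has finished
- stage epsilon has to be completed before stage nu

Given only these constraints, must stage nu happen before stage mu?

Chaining the stated constraints: stage nu → stage gamma → stage eta → stage iota → stage alpha → stage zeta → stage mu.
That forces stage nu before stage mu in every valid schedule.

Yes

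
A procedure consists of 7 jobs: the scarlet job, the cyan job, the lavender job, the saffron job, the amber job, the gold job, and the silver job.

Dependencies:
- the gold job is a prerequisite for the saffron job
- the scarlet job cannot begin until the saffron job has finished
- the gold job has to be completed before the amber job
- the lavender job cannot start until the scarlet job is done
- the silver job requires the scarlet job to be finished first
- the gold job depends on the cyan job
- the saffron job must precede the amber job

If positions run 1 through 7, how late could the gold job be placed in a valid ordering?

The jobs that are forced after the gold job, directly or by a chain of constraints, are the scarlet job, the lavender job, the saffron job, the amber job, the silver job. That's 5 jobs.
So at least 5 jobs follow the gold job, putting the gold job no later than position 2. That position is achievable by scheduling everything else first.

2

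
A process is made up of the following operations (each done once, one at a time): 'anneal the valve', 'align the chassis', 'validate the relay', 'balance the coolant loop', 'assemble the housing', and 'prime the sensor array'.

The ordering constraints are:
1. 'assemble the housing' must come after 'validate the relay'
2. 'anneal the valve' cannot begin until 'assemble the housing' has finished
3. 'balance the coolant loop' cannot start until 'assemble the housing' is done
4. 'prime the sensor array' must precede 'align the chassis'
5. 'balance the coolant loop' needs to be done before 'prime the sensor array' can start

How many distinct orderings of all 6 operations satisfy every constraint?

4

Only 'validate the relay' has no prerequisites, so it must go first.
Enumerating by repeatedly choosing an available operation (one whose prerequisites are all placed) gives 4 distinct complete orderings.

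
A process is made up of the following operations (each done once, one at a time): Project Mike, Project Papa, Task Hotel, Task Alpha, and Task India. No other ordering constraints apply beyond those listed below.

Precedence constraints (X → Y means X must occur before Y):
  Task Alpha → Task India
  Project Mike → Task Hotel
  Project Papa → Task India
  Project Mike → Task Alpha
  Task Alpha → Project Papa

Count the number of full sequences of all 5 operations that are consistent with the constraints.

4

Project Mike is the only operation with nothing required before it, so every ordering starts there.
Systematically extending each partial ordering one operation at a time and counting, there are 4 complete orderings.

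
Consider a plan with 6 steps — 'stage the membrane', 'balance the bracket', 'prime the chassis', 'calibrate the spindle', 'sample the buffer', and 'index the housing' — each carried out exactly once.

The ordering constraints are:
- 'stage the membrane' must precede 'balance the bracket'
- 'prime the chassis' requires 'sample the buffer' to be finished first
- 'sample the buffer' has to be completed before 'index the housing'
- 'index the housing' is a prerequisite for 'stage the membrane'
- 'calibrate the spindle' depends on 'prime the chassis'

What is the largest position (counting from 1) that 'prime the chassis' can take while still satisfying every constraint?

The only step forced after 'prime the chassis' (directly or by a chain) is 'calibrate the spindle'.
So at least 1 step follows 'prime the chassis', putting 'prime the chassis' no later than position 5. That position is achievable by scheduling everything else first.

5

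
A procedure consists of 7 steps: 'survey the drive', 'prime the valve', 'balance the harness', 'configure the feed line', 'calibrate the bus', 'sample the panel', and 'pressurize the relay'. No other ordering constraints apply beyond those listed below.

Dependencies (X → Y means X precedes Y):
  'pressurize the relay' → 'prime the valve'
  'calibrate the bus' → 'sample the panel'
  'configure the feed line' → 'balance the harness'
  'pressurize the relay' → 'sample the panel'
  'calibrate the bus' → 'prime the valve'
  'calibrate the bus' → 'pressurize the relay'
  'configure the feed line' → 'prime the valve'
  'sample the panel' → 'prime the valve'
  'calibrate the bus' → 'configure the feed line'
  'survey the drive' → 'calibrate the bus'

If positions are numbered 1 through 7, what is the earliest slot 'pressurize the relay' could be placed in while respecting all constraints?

Every step that must precede 'pressurize the relay' has to come before it. Tracing all chains that end at 'pressurize the relay', those steps are: 'survey the drive', 'calibrate the bus' — 2 in total.
With 2 mandatory predecessors, the earliest 'pressurize the relay' can sit is position 2+1 = 3, and placing just those 2 first achieves it.

3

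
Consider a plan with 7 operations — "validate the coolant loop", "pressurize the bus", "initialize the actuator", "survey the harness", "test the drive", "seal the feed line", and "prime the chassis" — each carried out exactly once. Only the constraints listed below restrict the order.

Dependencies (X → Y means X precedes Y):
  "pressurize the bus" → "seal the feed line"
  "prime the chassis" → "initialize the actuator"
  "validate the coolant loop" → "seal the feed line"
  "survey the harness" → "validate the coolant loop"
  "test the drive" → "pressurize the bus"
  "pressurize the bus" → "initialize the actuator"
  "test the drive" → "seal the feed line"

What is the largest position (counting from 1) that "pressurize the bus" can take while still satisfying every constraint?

The operations that are forced after "pressurize the bus", directly or by a chain of constraints, are "initialize the actuator", "seal the feed line". That's 2 operations.
So at least 2 operations follow "pressurize the bus", putting "pressurize the bus" no later than position 5. That position is achievable by scheduling everything else first.

5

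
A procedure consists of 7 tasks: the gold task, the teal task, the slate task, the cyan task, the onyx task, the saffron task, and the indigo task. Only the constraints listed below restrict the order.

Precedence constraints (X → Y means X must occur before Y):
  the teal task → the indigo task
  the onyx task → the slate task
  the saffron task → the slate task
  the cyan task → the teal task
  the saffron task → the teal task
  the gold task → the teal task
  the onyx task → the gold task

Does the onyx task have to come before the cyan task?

No

The onyx task and the cyan task are not related by any chain of constraints.
There exist valid orderings with the cyan task before the onyx task, so the onyx task is not required to come first.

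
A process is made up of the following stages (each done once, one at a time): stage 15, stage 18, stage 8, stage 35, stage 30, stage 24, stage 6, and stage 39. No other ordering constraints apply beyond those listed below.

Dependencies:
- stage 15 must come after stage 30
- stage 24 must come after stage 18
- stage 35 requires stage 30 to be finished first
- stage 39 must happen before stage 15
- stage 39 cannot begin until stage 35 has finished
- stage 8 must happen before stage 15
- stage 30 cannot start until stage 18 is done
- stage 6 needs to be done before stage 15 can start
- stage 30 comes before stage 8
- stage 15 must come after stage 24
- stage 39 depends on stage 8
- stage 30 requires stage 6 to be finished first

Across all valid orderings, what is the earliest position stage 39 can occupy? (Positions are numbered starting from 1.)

6

Every stage that must precede stage 39 has to come before it. Tracing all chains that end at stage 39, those stages are: stage 18, stage 8, stage 35, stage 30, stage 6 — 5 in total.
With 5 mandatory predecessors, the earliest stage 39 can sit is position 5+1 = 6, and placing just those 5 first achieves it.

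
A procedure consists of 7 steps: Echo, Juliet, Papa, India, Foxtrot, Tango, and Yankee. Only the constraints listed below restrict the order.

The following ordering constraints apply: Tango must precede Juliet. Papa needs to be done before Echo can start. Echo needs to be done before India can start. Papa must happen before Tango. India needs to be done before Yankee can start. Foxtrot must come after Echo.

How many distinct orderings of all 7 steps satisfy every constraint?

45

Only Papa has no prerequisites, so it must go first.
Enumerating by repeatedly choosing an available step (one whose prerequisites are all placed) gives 45 distinct complete orderings.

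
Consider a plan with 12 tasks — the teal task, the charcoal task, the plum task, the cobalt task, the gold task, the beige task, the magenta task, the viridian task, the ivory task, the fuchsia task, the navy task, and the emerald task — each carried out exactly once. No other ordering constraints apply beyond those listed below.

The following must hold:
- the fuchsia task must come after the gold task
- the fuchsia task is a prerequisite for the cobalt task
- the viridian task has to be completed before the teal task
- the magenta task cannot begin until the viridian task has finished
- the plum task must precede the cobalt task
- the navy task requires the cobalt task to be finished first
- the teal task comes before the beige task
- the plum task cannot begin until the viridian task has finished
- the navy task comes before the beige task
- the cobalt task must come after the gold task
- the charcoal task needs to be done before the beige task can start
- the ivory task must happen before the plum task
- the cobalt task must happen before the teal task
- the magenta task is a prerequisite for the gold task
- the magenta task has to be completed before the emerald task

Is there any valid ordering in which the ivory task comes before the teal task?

Yes

The constraints force the ivory task before the teal task, so yes — every valid ordering has the ivory task earlier.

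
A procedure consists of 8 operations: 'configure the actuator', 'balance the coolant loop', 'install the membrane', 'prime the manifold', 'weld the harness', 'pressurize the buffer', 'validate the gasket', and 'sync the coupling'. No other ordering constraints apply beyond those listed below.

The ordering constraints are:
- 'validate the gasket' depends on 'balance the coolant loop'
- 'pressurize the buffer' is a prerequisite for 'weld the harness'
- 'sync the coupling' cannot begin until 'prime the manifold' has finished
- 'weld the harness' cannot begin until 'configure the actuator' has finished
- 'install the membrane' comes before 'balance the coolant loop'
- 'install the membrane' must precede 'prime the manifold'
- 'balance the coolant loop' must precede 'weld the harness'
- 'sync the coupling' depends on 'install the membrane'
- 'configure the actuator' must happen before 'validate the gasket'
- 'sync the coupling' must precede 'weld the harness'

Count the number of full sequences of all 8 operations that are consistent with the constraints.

272

3 operations have no prerequisites ('configure the actuator', 'install the membrane', 'pressurize the buffer'), so any of them could come first.
Enumerating by repeatedly choosing an available operation (one whose prerequisites are all placed) gives 272 distinct complete orderings.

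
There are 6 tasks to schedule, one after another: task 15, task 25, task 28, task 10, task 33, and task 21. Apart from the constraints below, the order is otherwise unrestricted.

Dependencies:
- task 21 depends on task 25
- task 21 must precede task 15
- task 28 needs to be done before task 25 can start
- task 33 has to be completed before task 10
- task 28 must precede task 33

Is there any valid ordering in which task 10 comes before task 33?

There is a dependency chain task 33 → task 10, so task 10 always comes after task 33.
So no valid ordering can have task 10 before task 33.

No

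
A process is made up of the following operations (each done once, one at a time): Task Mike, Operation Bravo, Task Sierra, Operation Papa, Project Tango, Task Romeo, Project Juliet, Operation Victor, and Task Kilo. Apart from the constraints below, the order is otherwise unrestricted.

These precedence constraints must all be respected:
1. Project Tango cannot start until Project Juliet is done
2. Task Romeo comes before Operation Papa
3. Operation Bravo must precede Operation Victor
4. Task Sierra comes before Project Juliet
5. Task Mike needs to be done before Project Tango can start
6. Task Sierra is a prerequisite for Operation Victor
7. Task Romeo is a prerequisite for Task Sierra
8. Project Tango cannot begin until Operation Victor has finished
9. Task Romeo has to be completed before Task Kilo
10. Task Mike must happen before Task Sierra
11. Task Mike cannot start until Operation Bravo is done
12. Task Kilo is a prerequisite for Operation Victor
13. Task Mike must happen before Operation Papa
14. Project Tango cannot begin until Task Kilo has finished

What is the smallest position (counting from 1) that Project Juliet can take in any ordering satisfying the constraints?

5

The operations that are forced before Project Juliet, directly or transitively, are Task Mike, Operation Bravo, Task Sierra, Task Romeo. That's 4 operations.
So at minimum 4 operations come before Project Juliet, putting Project Juliet no earlier than position 5. That position is achievable by scheduling exactly those predecessors first.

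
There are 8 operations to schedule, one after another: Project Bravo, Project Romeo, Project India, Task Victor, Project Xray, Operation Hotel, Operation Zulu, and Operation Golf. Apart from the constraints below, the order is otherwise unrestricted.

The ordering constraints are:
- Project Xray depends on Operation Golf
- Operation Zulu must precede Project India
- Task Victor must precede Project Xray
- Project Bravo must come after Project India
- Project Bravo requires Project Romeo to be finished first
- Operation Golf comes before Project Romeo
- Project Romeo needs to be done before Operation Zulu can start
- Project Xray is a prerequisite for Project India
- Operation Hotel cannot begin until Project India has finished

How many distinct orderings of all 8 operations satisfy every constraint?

18

2 operations have no prerequisites (Task Victor, Operation Golf), so any of them could come first.
Counting all ways to extend the partial order to a total order gives 18.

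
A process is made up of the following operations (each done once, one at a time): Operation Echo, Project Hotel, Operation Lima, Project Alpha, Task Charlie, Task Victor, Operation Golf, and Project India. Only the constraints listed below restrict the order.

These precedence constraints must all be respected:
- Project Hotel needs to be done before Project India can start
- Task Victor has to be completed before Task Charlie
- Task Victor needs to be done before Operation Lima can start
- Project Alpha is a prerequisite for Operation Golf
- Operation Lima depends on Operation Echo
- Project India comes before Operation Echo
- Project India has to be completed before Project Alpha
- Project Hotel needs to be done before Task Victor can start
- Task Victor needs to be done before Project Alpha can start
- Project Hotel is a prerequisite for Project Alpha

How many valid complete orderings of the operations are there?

Only Project Hotel has no prerequisites, so it must go first.
Enumerating by repeatedly choosing an available operation (one whose prerequisites are all placed) gives 78 distinct complete orderings.

78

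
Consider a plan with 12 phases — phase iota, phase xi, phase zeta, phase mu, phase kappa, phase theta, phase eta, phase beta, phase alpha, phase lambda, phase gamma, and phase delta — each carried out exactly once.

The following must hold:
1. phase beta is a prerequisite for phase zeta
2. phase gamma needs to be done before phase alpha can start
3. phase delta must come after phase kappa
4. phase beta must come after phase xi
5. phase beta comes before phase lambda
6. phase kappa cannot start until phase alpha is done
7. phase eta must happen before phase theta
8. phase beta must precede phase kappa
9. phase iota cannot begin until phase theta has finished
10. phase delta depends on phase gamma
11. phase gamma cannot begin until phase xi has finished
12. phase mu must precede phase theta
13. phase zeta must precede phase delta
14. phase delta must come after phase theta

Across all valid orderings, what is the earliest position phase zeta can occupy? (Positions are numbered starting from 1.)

3

The phases that are forced before phase zeta, directly or transitively, are phase xi, phase beta. That's 2 phases.
So at minimum 2 phases come before phase zeta, putting phase zeta no earlier than position 3. That position is achievable by scheduling exactly those predecessors first.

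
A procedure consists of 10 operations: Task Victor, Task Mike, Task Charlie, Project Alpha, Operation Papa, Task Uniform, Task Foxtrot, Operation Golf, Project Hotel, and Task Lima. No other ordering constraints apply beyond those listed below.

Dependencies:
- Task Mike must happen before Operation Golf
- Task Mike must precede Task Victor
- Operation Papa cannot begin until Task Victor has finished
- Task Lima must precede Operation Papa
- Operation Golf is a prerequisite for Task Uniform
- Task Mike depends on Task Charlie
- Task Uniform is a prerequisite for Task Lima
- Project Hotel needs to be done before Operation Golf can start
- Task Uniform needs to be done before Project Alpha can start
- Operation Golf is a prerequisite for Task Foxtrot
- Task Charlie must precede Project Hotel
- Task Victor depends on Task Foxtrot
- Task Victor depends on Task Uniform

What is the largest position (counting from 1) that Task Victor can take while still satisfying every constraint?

Following the constraints forward from Task Victor, its only required successor is Operation Papa.
With 1 mandatory successor out of 10 operations total, the latest slot for Task Victor is 10−1 = 9, and it's reachable by doing all non-successors before Task Victor.

9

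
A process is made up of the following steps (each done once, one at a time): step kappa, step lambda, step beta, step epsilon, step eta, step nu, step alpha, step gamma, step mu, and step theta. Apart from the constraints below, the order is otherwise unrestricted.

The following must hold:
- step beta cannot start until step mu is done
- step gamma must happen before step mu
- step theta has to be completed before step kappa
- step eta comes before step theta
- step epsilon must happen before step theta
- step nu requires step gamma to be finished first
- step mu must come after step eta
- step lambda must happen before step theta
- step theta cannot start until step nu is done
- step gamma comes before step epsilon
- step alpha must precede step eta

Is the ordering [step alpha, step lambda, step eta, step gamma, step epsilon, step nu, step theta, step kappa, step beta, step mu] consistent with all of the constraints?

The sequence places step beta ahead of step mu.
But one of the constraints requires step mu before step beta, so this ordering violates it.

No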